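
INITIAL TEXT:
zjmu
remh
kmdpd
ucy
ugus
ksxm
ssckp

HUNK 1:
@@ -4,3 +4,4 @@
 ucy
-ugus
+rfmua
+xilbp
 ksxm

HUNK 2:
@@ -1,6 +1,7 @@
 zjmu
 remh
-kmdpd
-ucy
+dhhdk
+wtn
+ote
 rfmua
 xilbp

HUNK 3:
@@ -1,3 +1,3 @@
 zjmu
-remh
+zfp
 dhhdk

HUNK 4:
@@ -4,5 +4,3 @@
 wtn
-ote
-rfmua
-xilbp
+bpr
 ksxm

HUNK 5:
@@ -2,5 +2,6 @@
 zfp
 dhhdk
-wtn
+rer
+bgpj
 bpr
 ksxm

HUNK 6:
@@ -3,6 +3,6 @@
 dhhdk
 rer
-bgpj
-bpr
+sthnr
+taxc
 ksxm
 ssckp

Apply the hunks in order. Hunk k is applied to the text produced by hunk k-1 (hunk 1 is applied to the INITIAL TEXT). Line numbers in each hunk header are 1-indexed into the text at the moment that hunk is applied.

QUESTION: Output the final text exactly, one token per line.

Hunk 1: at line 4 remove [ugus] add [rfmua,xilbp] -> 8 lines: zjmu remh kmdpd ucy rfmua xilbp ksxm ssckp
Hunk 2: at line 1 remove [kmdpd,ucy] add [dhhdk,wtn,ote] -> 9 lines: zjmu remh dhhdk wtn ote rfmua xilbp ksxm ssckp
Hunk 3: at line 1 remove [remh] add [zfp] -> 9 lines: zjmu zfp dhhdk wtn ote rfmua xilbp ksxm ssckp
Hunk 4: at line 4 remove [ote,rfmua,xilbp] add [bpr] -> 7 lines: zjmu zfp dhhdk wtn bpr ksxm ssckp
Hunk 5: at line 2 remove [wtn] add [rer,bgpj] -> 8 lines: zjmu zfp dhhdk rer bgpj bpr ksxm ssckp
Hunk 6: at line 3 remove [bgpj,bpr] add [sthnr,taxc] -> 8 lines: zjmu zfp dhhdk rer sthnr taxc ksxm ssckp

Answer: zjmu
zfp
dhhdk
rer
sthnr
taxc
ksxm
ssckp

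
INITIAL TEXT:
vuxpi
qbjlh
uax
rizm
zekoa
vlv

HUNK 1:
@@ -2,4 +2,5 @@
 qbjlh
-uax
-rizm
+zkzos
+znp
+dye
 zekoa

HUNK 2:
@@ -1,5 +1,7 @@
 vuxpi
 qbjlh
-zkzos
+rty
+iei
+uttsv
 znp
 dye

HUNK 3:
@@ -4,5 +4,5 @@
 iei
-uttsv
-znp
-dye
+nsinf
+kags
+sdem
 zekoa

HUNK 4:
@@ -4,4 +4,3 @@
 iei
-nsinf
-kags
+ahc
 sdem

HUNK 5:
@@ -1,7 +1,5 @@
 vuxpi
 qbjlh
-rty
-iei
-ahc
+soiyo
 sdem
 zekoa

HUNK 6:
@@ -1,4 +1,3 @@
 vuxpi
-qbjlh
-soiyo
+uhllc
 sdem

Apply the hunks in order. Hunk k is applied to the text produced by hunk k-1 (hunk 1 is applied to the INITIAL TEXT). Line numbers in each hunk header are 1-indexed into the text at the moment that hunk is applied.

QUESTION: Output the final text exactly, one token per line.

Hunk 1: at line 2 remove [uax,rizm] add [zkzos,znp,dye] -> 7 lines: vuxpi qbjlh zkzos znp dye zekoa vlv
Hunk 2: at line 1 remove [zkzos] add [rty,iei,uttsv] -> 9 lines: vuxpi qbjlh rty iei uttsv znp dye zekoa vlv
Hunk 3: at line 4 remove [uttsv,znp,dye] add [nsinf,kags,sdem] -> 9 lines: vuxpi qbjlh rty iei nsinf kags sdem zekoa vlv
Hunk 4: at line 4 remove [nsinf,kags] add [ahc] -> 8 lines: vuxpi qbjlh rty iei ahc sdem zekoa vlv
Hunk 5: at line 1 remove [rty,iei,ahc] add [soiyo] -> 6 lines: vuxpi qbjlh soiyo sdem zekoa vlv
Hunk 6: at line 1 remove [qbjlh,soiyo] add [uhllc] -> 5 lines: vuxpi uhllc sdem zekoa vlv

Answer: vuxpi
uhllc
sdem
zekoa
vlv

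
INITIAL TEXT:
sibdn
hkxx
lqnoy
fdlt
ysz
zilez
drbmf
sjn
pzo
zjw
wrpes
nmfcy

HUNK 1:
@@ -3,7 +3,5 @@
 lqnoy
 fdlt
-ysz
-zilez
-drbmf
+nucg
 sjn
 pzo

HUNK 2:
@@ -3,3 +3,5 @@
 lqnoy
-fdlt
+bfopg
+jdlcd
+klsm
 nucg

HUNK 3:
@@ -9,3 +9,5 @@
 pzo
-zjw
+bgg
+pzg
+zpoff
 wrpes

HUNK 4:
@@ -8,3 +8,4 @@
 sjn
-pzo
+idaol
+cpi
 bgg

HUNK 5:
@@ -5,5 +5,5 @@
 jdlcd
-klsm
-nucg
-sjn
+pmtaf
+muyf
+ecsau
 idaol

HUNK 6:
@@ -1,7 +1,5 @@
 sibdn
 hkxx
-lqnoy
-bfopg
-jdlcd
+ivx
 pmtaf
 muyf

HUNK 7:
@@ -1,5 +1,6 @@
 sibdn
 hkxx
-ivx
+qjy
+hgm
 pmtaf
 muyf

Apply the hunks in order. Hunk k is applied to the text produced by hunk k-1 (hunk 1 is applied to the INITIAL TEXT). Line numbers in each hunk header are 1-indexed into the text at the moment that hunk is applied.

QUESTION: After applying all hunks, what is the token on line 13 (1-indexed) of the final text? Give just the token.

Answer: wrpes

Derivation:
Hunk 1: at line 3 remove [ysz,zilez,drbmf] add [nucg] -> 10 lines: sibdn hkxx lqnoy fdlt nucg sjn pzo zjw wrpes nmfcy
Hunk 2: at line 3 remove [fdlt] add [bfopg,jdlcd,klsm] -> 12 lines: sibdn hkxx lqnoy bfopg jdlcd klsm nucg sjn pzo zjw wrpes nmfcy
Hunk 3: at line 9 remove [zjw] add [bgg,pzg,zpoff] -> 14 lines: sibdn hkxx lqnoy bfopg jdlcd klsm nucg sjn pzo bgg pzg zpoff wrpes nmfcy
Hunk 4: at line 8 remove [pzo] add [idaol,cpi] -> 15 lines: sibdn hkxx lqnoy bfopg jdlcd klsm nucg sjn idaol cpi bgg pzg zpoff wrpes nmfcy
Hunk 5: at line 5 remove [klsm,nucg,sjn] add [pmtaf,muyf,ecsau] -> 15 lines: sibdn hkxx lqnoy bfopg jdlcd pmtaf muyf ecsau idaol cpi bgg pzg zpoff wrpes nmfcy
Hunk 6: at line 1 remove [lqnoy,bfopg,jdlcd] add [ivx] -> 13 lines: sibdn hkxx ivx pmtaf muyf ecsau idaol cpi bgg pzg zpoff wrpes nmfcy
Hunk 7: at line 1 remove [ivx] add [qjy,hgm] -> 14 lines: sibdn hkxx qjy hgm pmtaf muyf ecsau idaol cpi bgg pzg zpoff wrpes nmfcy
Final line 13: wrpes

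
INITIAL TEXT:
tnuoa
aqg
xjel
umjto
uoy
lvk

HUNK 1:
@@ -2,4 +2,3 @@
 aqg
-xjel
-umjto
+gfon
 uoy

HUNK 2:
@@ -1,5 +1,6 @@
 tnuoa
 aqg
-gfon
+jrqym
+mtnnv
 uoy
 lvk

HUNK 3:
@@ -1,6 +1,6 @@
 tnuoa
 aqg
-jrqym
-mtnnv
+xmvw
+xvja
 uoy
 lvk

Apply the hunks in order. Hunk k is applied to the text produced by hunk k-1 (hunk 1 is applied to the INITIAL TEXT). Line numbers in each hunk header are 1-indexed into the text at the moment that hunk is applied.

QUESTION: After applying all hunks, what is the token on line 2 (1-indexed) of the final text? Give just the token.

Answer: aqg

Derivation:
Hunk 1: at line 2 remove [xjel,umjto] add [gfon] -> 5 lines: tnuoa aqg gfon uoy lvk
Hunk 2: at line 1 remove [gfon] add [jrqym,mtnnv] -> 6 lines: tnuoa aqg jrqym mtnnv uoy lvk
Hunk 3: at line 1 remove [jrqym,mtnnv] add [xmvw,xvja] -> 6 lines: tnuoa aqg xmvw xvja uoy lvk
Final line 2: aqg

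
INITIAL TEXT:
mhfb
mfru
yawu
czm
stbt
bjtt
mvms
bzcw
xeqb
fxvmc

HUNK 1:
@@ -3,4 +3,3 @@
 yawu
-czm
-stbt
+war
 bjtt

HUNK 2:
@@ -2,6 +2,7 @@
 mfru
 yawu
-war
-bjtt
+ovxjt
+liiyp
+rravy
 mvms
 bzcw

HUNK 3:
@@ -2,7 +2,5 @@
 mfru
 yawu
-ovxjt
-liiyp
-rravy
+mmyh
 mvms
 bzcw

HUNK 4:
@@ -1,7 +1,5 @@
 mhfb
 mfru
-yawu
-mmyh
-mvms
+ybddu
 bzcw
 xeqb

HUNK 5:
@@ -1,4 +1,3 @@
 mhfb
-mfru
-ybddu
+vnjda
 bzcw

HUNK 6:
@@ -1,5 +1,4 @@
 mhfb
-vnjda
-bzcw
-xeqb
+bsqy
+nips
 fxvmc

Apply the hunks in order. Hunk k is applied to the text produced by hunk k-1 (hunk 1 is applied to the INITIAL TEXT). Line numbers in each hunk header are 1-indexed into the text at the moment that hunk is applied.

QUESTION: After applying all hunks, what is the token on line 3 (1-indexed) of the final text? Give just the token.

Hunk 1: at line 3 remove [czm,stbt] add [war] -> 9 lines: mhfb mfru yawu war bjtt mvms bzcw xeqb fxvmc
Hunk 2: at line 2 remove [war,bjtt] add [ovxjt,liiyp,rravy] -> 10 lines: mhfb mfru yawu ovxjt liiyp rravy mvms bzcw xeqb fxvmc
Hunk 3: at line 2 remove [ovxjt,liiyp,rravy] add [mmyh] -> 8 lines: mhfb mfru yawu mmyh mvms bzcw xeqb fxvmc
Hunk 4: at line 1 remove [yawu,mmyh,mvms] add [ybddu] -> 6 lines: mhfb mfru ybddu bzcw xeqb fxvmc
Hunk 5: at line 1 remove [mfru,ybddu] add [vnjda] -> 5 lines: mhfb vnjda bzcw xeqb fxvmc
Hunk 6: at line 1 remove [vnjda,bzcw,xeqb] add [bsqy,nips] -> 4 lines: mhfb bsqy nips fxvmc
Final line 3: nips

Answer: nips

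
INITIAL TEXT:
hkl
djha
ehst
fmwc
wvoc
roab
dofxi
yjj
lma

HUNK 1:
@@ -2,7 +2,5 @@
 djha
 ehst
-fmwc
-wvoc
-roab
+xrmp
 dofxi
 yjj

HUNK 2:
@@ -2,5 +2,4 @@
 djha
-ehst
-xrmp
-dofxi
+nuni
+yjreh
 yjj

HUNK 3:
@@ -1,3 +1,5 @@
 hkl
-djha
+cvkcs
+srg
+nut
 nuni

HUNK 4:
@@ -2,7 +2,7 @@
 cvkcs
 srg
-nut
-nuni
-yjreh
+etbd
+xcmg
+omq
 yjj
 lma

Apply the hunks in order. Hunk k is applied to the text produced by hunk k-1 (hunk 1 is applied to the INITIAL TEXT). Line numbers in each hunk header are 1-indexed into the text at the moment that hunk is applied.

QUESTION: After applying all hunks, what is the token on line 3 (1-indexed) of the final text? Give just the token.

Hunk 1: at line 2 remove [fmwc,wvoc,roab] add [xrmp] -> 7 lines: hkl djha ehst xrmp dofxi yjj lma
Hunk 2: at line 2 remove [ehst,xrmp,dofxi] add [nuni,yjreh] -> 6 lines: hkl djha nuni yjreh yjj lma
Hunk 3: at line 1 remove [djha] add [cvkcs,srg,nut] -> 8 lines: hkl cvkcs srg nut nuni yjreh yjj lma
Hunk 4: at line 2 remove [nut,nuni,yjreh] add [etbd,xcmg,omq] -> 8 lines: hkl cvkcs srg etbd xcmg omq yjj lma
Final line 3: srg

Answer: srg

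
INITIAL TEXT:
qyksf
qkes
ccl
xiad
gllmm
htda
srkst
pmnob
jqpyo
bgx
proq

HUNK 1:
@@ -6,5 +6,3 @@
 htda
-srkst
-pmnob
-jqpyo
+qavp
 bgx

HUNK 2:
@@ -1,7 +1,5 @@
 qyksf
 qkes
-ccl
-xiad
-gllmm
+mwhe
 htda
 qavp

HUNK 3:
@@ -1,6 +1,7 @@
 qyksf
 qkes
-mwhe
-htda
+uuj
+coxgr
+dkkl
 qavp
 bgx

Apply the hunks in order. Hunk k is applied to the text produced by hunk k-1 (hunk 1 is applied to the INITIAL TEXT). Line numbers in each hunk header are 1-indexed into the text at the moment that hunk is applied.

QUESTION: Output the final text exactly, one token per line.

Hunk 1: at line 6 remove [srkst,pmnob,jqpyo] add [qavp] -> 9 lines: qyksf qkes ccl xiad gllmm htda qavp bgx proq
Hunk 2: at line 1 remove [ccl,xiad,gllmm] add [mwhe] -> 7 lines: qyksf qkes mwhe htda qavp bgx proq
Hunk 3: at line 1 remove [mwhe,htda] add [uuj,coxgr,dkkl] -> 8 lines: qyksf qkes uuj coxgr dkkl qavp bgx proq

Answer: qyksf
qkes
uuj
coxgr
dkkl
qavp
bgx
proq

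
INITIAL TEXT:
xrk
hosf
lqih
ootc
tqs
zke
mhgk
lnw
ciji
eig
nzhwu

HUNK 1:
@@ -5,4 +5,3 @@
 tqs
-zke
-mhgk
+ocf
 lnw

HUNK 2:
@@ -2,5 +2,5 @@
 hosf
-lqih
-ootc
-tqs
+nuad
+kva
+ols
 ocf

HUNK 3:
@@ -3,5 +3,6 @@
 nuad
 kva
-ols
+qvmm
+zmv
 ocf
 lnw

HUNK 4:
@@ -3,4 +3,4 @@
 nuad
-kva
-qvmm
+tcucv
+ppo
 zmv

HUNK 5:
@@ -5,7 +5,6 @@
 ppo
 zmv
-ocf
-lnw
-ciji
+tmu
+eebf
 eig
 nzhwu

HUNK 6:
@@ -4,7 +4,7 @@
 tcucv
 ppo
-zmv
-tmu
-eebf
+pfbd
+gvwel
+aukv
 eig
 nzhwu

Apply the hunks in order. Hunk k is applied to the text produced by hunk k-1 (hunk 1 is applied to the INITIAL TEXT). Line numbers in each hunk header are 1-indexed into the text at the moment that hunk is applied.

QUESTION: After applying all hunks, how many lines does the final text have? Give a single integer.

Answer: 10

Derivation:
Hunk 1: at line 5 remove [zke,mhgk] add [ocf] -> 10 lines: xrk hosf lqih ootc tqs ocf lnw ciji eig nzhwu
Hunk 2: at line 2 remove [lqih,ootc,tqs] add [nuad,kva,ols] -> 10 lines: xrk hosf nuad kva ols ocf lnw ciji eig nzhwu
Hunk 3: at line 3 remove [ols] add [qvmm,zmv] -> 11 lines: xrk hosf nuad kva qvmm zmv ocf lnw ciji eig nzhwu
Hunk 4: at line 3 remove [kva,qvmm] add [tcucv,ppo] -> 11 lines: xrk hosf nuad tcucv ppo zmv ocf lnw ciji eig nzhwu
Hunk 5: at line 5 remove [ocf,lnw,ciji] add [tmu,eebf] -> 10 lines: xrk hosf nuad tcucv ppo zmv tmu eebf eig nzhwu
Hunk 6: at line 4 remove [zmv,tmu,eebf] add [pfbd,gvwel,aukv] -> 10 lines: xrk hosf nuad tcucv ppo pfbd gvwel aukv eig nzhwu
Final line count: 10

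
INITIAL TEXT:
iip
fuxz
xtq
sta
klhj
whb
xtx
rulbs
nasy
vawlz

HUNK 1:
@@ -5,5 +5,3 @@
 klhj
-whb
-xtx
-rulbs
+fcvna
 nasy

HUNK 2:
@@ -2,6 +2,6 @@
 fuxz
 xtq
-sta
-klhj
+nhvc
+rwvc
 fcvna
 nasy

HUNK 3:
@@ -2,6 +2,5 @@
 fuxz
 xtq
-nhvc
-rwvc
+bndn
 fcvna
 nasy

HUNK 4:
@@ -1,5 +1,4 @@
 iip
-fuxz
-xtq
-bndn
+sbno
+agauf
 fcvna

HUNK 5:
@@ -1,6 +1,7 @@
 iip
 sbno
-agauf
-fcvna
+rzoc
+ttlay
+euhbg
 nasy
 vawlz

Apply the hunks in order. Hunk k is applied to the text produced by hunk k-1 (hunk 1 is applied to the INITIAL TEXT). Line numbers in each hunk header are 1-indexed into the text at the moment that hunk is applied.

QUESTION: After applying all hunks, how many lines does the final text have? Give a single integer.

Hunk 1: at line 5 remove [whb,xtx,rulbs] add [fcvna] -> 8 lines: iip fuxz xtq sta klhj fcvna nasy vawlz
Hunk 2: at line 2 remove [sta,klhj] add [nhvc,rwvc] -> 8 lines: iip fuxz xtq nhvc rwvc fcvna nasy vawlz
Hunk 3: at line 2 remove [nhvc,rwvc] add [bndn] -> 7 lines: iip fuxz xtq bndn fcvna nasy vawlz
Hunk 4: at line 1 remove [fuxz,xtq,bndn] add [sbno,agauf] -> 6 lines: iip sbno agauf fcvna nasy vawlz
Hunk 5: at line 1 remove [agauf,fcvna] add [rzoc,ttlay,euhbg] -> 7 lines: iip sbno rzoc ttlay euhbg nasy vawlz
Final line count: 7

Answer: 7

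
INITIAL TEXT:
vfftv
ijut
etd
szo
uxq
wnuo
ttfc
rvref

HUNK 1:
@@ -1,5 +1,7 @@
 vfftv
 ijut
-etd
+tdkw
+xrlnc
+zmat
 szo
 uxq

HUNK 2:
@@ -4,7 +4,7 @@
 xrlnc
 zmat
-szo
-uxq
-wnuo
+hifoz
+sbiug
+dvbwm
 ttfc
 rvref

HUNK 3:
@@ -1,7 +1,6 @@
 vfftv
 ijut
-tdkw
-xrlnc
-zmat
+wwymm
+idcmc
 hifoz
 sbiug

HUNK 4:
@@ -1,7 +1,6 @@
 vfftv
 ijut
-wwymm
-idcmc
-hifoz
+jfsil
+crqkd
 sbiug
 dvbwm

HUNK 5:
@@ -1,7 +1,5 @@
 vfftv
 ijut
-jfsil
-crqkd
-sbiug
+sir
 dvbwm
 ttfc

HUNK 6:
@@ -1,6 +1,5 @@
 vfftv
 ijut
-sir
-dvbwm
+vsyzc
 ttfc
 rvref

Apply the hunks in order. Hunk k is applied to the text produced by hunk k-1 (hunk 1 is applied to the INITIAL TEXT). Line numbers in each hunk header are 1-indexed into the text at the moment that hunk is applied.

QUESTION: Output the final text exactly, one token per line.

Answer: vfftv
ijut
vsyzc
ttfc
rvref

Derivation:
Hunk 1: at line 1 remove [etd] add [tdkw,xrlnc,zmat] -> 10 lines: vfftv ijut tdkw xrlnc zmat szo uxq wnuo ttfc rvref
Hunk 2: at line 4 remove [szo,uxq,wnuo] add [hifoz,sbiug,dvbwm] -> 10 lines: vfftv ijut tdkw xrlnc zmat hifoz sbiug dvbwm ttfc rvref
Hunk 3: at line 1 remove [tdkw,xrlnc,zmat] add [wwymm,idcmc] -> 9 lines: vfftv ijut wwymm idcmc hifoz sbiug dvbwm ttfc rvref
Hunk 4: at line 1 remove [wwymm,idcmc,hifoz] add [jfsil,crqkd] -> 8 lines: vfftv ijut jfsil crqkd sbiug dvbwm ttfc rvref
Hunk 5: at line 1 remove [jfsil,crqkd,sbiug] add [sir] -> 6 lines: vfftv ijut sir dvbwm ttfc rvref
Hunk 6: at line 1 remove [sir,dvbwm] add [vsyzc] -> 5 lines: vfftv ijut vsyzc ttfc rvref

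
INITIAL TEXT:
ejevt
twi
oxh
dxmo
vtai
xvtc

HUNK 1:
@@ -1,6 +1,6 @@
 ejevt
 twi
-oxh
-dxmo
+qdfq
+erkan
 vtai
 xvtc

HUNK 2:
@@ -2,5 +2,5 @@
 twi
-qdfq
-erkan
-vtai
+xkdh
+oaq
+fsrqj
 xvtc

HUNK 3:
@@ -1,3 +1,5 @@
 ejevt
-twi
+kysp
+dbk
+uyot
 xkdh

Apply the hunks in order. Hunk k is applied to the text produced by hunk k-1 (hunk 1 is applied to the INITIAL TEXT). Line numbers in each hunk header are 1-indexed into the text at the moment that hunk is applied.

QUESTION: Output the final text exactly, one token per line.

Hunk 1: at line 1 remove [oxh,dxmo] add [qdfq,erkan] -> 6 lines: ejevt twi qdfq erkan vtai xvtc
Hunk 2: at line 2 remove [qdfq,erkan,vtai] add [xkdh,oaq,fsrqj] -> 6 lines: ejevt twi xkdh oaq fsrqj xvtc
Hunk 3: at line 1 remove [twi] add [kysp,dbk,uyot] -> 8 lines: ejevt kysp dbk uyot xkdh oaq fsrqj xvtc

Answer: ejevt
kysp
dbk
uyot
xkdh
oaq
fsrqj
xvtc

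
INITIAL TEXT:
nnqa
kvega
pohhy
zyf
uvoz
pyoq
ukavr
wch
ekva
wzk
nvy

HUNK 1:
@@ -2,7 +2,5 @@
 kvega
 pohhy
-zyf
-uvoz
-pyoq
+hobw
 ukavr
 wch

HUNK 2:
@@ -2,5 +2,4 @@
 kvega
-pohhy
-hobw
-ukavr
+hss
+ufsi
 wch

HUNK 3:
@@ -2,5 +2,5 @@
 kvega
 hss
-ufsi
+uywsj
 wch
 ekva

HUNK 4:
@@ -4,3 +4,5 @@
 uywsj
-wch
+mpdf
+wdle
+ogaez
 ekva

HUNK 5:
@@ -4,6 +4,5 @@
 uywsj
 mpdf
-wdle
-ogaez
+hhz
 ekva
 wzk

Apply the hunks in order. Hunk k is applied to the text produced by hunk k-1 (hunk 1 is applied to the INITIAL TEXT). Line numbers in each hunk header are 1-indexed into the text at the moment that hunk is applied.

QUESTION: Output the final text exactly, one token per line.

Answer: nnqa
kvega
hss
uywsj
mpdf
hhz
ekva
wzk
nvy

Derivation:
Hunk 1: at line 2 remove [zyf,uvoz,pyoq] add [hobw] -> 9 lines: nnqa kvega pohhy hobw ukavr wch ekva wzk nvy
Hunk 2: at line 2 remove [pohhy,hobw,ukavr] add [hss,ufsi] -> 8 lines: nnqa kvega hss ufsi wch ekva wzk nvy
Hunk 3: at line 2 remove [ufsi] add [uywsj] -> 8 lines: nnqa kvega hss uywsj wch ekva wzk nvy
Hunk 4: at line 4 remove [wch] add [mpdf,wdle,ogaez] -> 10 lines: nnqa kvega hss uywsj mpdf wdle ogaez ekva wzk nvy
Hunk 5: at line 4 remove [wdle,ogaez] add [hhz] -> 9 lines: nnqa kvega hss uywsj mpdf hhz ekva wzk nvy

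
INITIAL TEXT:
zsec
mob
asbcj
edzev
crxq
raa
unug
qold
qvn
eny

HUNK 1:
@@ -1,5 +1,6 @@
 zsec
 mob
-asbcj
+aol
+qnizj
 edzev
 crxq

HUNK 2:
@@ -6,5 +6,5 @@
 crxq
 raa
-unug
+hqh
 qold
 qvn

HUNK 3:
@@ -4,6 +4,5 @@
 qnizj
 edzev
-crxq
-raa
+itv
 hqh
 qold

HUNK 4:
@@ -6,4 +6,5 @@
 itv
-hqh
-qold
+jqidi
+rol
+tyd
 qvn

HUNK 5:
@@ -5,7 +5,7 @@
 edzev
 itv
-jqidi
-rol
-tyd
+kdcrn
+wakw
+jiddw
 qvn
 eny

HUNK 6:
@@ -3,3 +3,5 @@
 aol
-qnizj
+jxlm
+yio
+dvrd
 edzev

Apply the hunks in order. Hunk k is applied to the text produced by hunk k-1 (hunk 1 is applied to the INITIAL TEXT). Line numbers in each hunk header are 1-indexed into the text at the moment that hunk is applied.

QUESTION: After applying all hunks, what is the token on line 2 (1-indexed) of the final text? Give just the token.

Answer: mob

Derivation:
Hunk 1: at line 1 remove [asbcj] add [aol,qnizj] -> 11 lines: zsec mob aol qnizj edzev crxq raa unug qold qvn eny
Hunk 2: at line 6 remove [unug] add [hqh] -> 11 lines: zsec mob aol qnizj edzev crxq raa hqh qold qvn eny
Hunk 3: at line 4 remove [crxq,raa] add [itv] -> 10 lines: zsec mob aol qnizj edzev itv hqh qold qvn eny
Hunk 4: at line 6 remove [hqh,qold] add [jqidi,rol,tyd] -> 11 lines: zsec mob aol qnizj edzev itv jqidi rol tyd qvn eny
Hunk 5: at line 5 remove [jqidi,rol,tyd] add [kdcrn,wakw,jiddw] -> 11 lines: zsec mob aol qnizj edzev itv kdcrn wakw jiddw qvn eny
Hunk 6: at line 3 remove [qnizj] add [jxlm,yio,dvrd] -> 13 lines: zsec mob aol jxlm yio dvrd edzev itv kdcrn wakw jiddw qvn eny
Final line 2: mob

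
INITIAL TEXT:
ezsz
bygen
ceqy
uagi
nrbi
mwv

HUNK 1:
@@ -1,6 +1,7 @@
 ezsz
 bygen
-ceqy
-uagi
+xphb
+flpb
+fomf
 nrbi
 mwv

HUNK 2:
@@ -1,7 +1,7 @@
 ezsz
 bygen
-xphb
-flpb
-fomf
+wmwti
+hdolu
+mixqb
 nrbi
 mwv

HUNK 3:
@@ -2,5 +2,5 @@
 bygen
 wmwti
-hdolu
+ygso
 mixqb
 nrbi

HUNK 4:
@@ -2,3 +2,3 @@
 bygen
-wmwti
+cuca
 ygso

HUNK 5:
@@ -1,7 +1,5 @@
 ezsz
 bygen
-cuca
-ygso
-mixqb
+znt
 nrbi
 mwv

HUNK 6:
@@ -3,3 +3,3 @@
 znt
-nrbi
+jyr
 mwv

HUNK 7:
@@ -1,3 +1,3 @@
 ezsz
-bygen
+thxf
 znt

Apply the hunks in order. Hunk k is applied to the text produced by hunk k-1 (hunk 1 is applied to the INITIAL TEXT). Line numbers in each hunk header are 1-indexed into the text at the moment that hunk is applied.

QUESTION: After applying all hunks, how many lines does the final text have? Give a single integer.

Hunk 1: at line 1 remove [ceqy,uagi] add [xphb,flpb,fomf] -> 7 lines: ezsz bygen xphb flpb fomf nrbi mwv
Hunk 2: at line 1 remove [xphb,flpb,fomf] add [wmwti,hdolu,mixqb] -> 7 lines: ezsz bygen wmwti hdolu mixqb nrbi mwv
Hunk 3: at line 2 remove [hdolu] add [ygso] -> 7 lines: ezsz bygen wmwti ygso mixqb nrbi mwv
Hunk 4: at line 2 remove [wmwti] add [cuca] -> 7 lines: ezsz bygen cuca ygso mixqb nrbi mwv
Hunk 5: at line 1 remove [cuca,ygso,mixqb] add [znt] -> 5 lines: ezsz bygen znt nrbi mwv
Hunk 6: at line 3 remove [nrbi] add [jyr] -> 5 lines: ezsz bygen znt jyr mwv
Hunk 7: at line 1 remove [bygen] add [thxf] -> 5 lines: ezsz thxf znt jyr mwv
Final line count: 5

Answer: 5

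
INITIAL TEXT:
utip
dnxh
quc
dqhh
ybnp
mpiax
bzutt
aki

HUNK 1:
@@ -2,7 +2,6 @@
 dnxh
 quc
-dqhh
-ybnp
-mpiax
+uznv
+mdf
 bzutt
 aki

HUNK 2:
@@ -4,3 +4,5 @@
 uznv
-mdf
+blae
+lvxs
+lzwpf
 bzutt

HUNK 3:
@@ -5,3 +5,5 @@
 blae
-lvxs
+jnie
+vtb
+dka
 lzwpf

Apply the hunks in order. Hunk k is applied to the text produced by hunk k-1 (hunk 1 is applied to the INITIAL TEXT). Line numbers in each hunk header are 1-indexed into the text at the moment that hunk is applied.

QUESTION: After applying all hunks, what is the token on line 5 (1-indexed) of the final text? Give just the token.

Hunk 1: at line 2 remove [dqhh,ybnp,mpiax] add [uznv,mdf] -> 7 lines: utip dnxh quc uznv mdf bzutt aki
Hunk 2: at line 4 remove [mdf] add [blae,lvxs,lzwpf] -> 9 lines: utip dnxh quc uznv blae lvxs lzwpf bzutt aki
Hunk 3: at line 5 remove [lvxs] add [jnie,vtb,dka] -> 11 lines: utip dnxh quc uznv blae jnie vtb dka lzwpf bzutt aki
Final line 5: blae

Answer: blae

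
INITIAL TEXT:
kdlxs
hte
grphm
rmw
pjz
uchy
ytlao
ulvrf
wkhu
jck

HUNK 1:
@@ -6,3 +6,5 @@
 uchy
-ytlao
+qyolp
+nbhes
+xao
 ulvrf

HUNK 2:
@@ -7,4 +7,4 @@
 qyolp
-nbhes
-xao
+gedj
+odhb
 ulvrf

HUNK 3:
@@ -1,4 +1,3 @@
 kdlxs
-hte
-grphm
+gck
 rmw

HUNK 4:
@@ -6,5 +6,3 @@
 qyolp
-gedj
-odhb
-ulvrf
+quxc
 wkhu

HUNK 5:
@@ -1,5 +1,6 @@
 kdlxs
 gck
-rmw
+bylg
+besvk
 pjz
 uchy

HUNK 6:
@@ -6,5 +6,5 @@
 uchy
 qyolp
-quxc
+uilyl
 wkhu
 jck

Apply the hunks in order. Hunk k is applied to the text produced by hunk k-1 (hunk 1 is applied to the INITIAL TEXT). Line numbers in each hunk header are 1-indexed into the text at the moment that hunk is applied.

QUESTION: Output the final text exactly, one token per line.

Hunk 1: at line 6 remove [ytlao] add [qyolp,nbhes,xao] -> 12 lines: kdlxs hte grphm rmw pjz uchy qyolp nbhes xao ulvrf wkhu jck
Hunk 2: at line 7 remove [nbhes,xao] add [gedj,odhb] -> 12 lines: kdlxs hte grphm rmw pjz uchy qyolp gedj odhb ulvrf wkhu jck
Hunk 3: at line 1 remove [hte,grphm] add [gck] -> 11 lines: kdlxs gck rmw pjz uchy qyolp gedj odhb ulvrf wkhu jck
Hunk 4: at line 6 remove [gedj,odhb,ulvrf] add [quxc] -> 9 lines: kdlxs gck rmw pjz uchy qyolp quxc wkhu jck
Hunk 5: at line 1 remove [rmw] add [bylg,besvk] -> 10 lines: kdlxs gck bylg besvk pjz uchy qyolp quxc wkhu jck
Hunk 6: at line 6 remove [quxc] add [uilyl] -> 10 lines: kdlxs gck bylg besvk pjz uchy qyolp uilyl wkhu jck

Answer: kdlxs
gck
bylg
besvk
pjz
uchy
qyolp
uilyl
wkhu
jck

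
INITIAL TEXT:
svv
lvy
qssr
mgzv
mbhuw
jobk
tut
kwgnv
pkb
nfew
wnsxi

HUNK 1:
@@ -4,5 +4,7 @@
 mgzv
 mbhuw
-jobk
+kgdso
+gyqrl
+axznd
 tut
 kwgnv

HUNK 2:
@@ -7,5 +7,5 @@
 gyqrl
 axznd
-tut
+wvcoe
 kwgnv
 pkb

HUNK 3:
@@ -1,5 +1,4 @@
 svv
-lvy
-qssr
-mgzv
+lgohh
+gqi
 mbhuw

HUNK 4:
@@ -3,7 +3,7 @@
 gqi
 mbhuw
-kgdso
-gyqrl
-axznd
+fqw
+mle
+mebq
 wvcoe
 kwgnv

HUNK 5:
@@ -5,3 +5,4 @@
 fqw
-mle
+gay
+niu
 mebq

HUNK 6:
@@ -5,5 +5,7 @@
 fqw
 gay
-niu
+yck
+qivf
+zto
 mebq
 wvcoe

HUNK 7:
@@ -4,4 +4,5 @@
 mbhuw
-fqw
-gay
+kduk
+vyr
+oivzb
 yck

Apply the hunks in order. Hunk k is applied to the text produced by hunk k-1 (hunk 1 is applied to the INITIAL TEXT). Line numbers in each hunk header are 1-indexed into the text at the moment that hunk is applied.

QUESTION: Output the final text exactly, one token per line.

Hunk 1: at line 4 remove [jobk] add [kgdso,gyqrl,axznd] -> 13 lines: svv lvy qssr mgzv mbhuw kgdso gyqrl axznd tut kwgnv pkb nfew wnsxi
Hunk 2: at line 7 remove [tut] add [wvcoe] -> 13 lines: svv lvy qssr mgzv mbhuw kgdso gyqrl axznd wvcoe kwgnv pkb nfew wnsxi
Hunk 3: at line 1 remove [lvy,qssr,mgzv] add [lgohh,gqi] -> 12 lines: svv lgohh gqi mbhuw kgdso gyqrl axznd wvcoe kwgnv pkb nfew wnsxi
Hunk 4: at line 3 remove [kgdso,gyqrl,axznd] add [fqw,mle,mebq] -> 12 lines: svv lgohh gqi mbhuw fqw mle mebq wvcoe kwgnv pkb nfew wnsxi
Hunk 5: at line 5 remove [mle] add [gay,niu] -> 13 lines: svv lgohh gqi mbhuw fqw gay niu mebq wvcoe kwgnv pkb nfew wnsxi
Hunk 6: at line 5 remove [niu] add [yck,qivf,zto] -> 15 lines: svv lgohh gqi mbhuw fqw gay yck qivf zto mebq wvcoe kwgnv pkb nfew wnsxi
Hunk 7: at line 4 remove [fqw,gay] add [kduk,vyr,oivzb] -> 16 lines: svv lgohh gqi mbhuw kduk vyr oivzb yck qivf zto mebq wvcoe kwgnv pkb nfew wnsxi

Answer: svv
lgohh
gqi
mbhuw
kduk
vyr
oivzb
yck
qivf
zto
mebq
wvcoe
kwgnv
pkb
nfew
wnsxi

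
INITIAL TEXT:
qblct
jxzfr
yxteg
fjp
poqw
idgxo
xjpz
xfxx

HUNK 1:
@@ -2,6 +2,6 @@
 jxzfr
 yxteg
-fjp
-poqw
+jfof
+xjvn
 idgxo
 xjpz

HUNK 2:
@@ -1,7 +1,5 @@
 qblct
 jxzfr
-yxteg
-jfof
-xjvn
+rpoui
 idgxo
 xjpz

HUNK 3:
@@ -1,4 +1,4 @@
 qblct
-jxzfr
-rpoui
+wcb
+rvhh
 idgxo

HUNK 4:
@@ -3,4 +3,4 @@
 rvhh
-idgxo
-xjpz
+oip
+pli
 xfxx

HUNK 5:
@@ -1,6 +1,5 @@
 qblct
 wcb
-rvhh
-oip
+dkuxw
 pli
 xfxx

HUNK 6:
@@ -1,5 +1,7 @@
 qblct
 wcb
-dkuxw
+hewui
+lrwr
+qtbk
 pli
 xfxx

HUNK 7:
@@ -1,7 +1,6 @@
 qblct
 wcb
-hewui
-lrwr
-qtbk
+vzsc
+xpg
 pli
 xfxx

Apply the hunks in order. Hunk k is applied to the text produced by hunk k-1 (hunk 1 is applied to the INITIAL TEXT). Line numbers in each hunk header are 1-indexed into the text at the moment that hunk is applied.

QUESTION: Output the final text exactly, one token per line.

Answer: qblct
wcb
vzsc
xpg
pli
xfxx

Derivation:
Hunk 1: at line 2 remove [fjp,poqw] add [jfof,xjvn] -> 8 lines: qblct jxzfr yxteg jfof xjvn idgxo xjpz xfxx
Hunk 2: at line 1 remove [yxteg,jfof,xjvn] add [rpoui] -> 6 lines: qblct jxzfr rpoui idgxo xjpz xfxx
Hunk 3: at line 1 remove [jxzfr,rpoui] add [wcb,rvhh] -> 6 lines: qblct wcb rvhh idgxo xjpz xfxx
Hunk 4: at line 3 remove [idgxo,xjpz] add [oip,pli] -> 6 lines: qblct wcb rvhh oip pli xfxx
Hunk 5: at line 1 remove [rvhh,oip] add [dkuxw] -> 5 lines: qblct wcb dkuxw pli xfxx
Hunk 6: at line 1 remove [dkuxw] add [hewui,lrwr,qtbk] -> 7 lines: qblct wcb hewui lrwr qtbk pli xfxx
Hunk 7: at line 1 remove [hewui,lrwr,qtbk] add [vzsc,xpg] -> 6 lines: qblct wcb vzsc xpg pli xfxx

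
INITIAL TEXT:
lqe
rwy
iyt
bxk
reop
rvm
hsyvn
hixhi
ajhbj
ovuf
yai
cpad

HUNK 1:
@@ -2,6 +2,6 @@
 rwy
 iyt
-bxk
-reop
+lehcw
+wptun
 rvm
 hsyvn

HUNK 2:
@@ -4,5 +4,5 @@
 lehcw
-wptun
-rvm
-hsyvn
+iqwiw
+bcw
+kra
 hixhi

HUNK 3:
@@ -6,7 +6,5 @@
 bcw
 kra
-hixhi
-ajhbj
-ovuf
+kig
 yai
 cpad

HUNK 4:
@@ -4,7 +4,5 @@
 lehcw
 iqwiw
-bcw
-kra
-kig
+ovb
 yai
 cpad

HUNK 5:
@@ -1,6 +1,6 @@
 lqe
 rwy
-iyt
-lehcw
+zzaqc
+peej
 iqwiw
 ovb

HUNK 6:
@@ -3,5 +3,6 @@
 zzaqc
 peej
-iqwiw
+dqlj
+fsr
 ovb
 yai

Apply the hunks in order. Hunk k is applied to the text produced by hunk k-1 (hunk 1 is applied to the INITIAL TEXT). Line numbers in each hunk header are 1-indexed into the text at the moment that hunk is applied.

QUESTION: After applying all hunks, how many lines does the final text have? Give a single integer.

Hunk 1: at line 2 remove [bxk,reop] add [lehcw,wptun] -> 12 lines: lqe rwy iyt lehcw wptun rvm hsyvn hixhi ajhbj ovuf yai cpad
Hunk 2: at line 4 remove [wptun,rvm,hsyvn] add [iqwiw,bcw,kra] -> 12 lines: lqe rwy iyt lehcw iqwiw bcw kra hixhi ajhbj ovuf yai cpad
Hunk 3: at line 6 remove [hixhi,ajhbj,ovuf] add [kig] -> 10 lines: lqe rwy iyt lehcw iqwiw bcw kra kig yai cpad
Hunk 4: at line 4 remove [bcw,kra,kig] add [ovb] -> 8 lines: lqe rwy iyt lehcw iqwiw ovb yai cpad
Hunk 5: at line 1 remove [iyt,lehcw] add [zzaqc,peej] -> 8 lines: lqe rwy zzaqc peej iqwiw ovb yai cpad
Hunk 6: at line 3 remove [iqwiw] add [dqlj,fsr] -> 9 lines: lqe rwy zzaqc peej dqlj fsr ovb yai cpad
Final line count: 9

Answer: 9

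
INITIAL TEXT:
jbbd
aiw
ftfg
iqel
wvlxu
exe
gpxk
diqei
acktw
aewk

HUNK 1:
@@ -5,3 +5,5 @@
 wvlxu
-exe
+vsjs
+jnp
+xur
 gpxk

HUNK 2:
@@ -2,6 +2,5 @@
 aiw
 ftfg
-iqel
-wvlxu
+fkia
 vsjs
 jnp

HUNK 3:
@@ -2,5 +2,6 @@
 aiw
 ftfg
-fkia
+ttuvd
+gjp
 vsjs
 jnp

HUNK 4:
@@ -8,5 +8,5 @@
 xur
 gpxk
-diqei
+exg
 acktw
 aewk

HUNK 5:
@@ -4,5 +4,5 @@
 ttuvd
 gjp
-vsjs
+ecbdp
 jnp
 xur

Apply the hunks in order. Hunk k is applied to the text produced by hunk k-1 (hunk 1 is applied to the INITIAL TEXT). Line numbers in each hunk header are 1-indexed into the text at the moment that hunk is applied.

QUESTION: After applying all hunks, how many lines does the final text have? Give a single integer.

Hunk 1: at line 5 remove [exe] add [vsjs,jnp,xur] -> 12 lines: jbbd aiw ftfg iqel wvlxu vsjs jnp xur gpxk diqei acktw aewk
Hunk 2: at line 2 remove [iqel,wvlxu] add [fkia] -> 11 lines: jbbd aiw ftfg fkia vsjs jnp xur gpxk diqei acktw aewk
Hunk 3: at line 2 remove [fkia] add [ttuvd,gjp] -> 12 lines: jbbd aiw ftfg ttuvd gjp vsjs jnp xur gpxk diqei acktw aewk
Hunk 4: at line 8 remove [diqei] add [exg] -> 12 lines: jbbd aiw ftfg ttuvd gjp vsjs jnp xur gpxk exg acktw aewk
Hunk 5: at line 4 remove [vsjs] add [ecbdp] -> 12 lines: jbbd aiw ftfg ttuvd gjp ecbdp jnp xur gpxk exg acktw aewk
Final line count: 12

Answer: 12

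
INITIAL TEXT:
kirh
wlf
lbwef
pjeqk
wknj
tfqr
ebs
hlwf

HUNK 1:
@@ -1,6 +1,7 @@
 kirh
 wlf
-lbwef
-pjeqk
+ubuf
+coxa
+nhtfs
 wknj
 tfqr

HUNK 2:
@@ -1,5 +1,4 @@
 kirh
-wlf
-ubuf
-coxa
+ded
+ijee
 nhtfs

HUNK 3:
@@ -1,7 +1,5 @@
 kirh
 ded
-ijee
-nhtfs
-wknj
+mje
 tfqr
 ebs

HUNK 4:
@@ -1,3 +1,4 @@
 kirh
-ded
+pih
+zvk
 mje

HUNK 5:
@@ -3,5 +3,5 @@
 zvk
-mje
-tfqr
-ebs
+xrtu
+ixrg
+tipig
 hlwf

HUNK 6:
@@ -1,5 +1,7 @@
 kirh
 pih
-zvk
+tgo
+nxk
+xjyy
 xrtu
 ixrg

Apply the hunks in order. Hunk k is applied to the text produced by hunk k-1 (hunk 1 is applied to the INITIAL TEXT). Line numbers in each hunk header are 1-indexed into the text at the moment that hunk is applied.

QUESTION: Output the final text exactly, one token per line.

Hunk 1: at line 1 remove [lbwef,pjeqk] add [ubuf,coxa,nhtfs] -> 9 lines: kirh wlf ubuf coxa nhtfs wknj tfqr ebs hlwf
Hunk 2: at line 1 remove [wlf,ubuf,coxa] add [ded,ijee] -> 8 lines: kirh ded ijee nhtfs wknj tfqr ebs hlwf
Hunk 3: at line 1 remove [ijee,nhtfs,wknj] add [mje] -> 6 lines: kirh ded mje tfqr ebs hlwf
Hunk 4: at line 1 remove [ded] add [pih,zvk] -> 7 lines: kirh pih zvk mje tfqr ebs hlwf
Hunk 5: at line 3 remove [mje,tfqr,ebs] add [xrtu,ixrg,tipig] -> 7 lines: kirh pih zvk xrtu ixrg tipig hlwf
Hunk 6: at line 1 remove [zvk] add [tgo,nxk,xjyy] -> 9 lines: kirh pih tgo nxk xjyy xrtu ixrg tipig hlwf

Answer: kirh
pih
tgo
nxk
xjyy
xrtu
ixrg
tipig
hlwf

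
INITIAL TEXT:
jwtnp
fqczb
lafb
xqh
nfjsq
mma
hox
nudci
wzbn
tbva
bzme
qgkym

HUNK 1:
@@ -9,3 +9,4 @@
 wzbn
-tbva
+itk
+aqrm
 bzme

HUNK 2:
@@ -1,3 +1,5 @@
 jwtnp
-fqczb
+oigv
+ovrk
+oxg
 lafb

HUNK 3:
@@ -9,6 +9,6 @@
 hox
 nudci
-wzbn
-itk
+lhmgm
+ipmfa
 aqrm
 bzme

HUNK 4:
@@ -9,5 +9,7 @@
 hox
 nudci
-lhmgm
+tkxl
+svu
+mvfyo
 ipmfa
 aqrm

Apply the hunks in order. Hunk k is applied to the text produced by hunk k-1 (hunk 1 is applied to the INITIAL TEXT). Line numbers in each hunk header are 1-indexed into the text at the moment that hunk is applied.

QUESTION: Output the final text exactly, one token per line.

Hunk 1: at line 9 remove [tbva] add [itk,aqrm] -> 13 lines: jwtnp fqczb lafb xqh nfjsq mma hox nudci wzbn itk aqrm bzme qgkym
Hunk 2: at line 1 remove [fqczb] add [oigv,ovrk,oxg] -> 15 lines: jwtnp oigv ovrk oxg lafb xqh nfjsq mma hox nudci wzbn itk aqrm bzme qgkym
Hunk 3: at line 9 remove [wzbn,itk] add [lhmgm,ipmfa] -> 15 lines: jwtnp oigv ovrk oxg lafb xqh nfjsq mma hox nudci lhmgm ipmfa aqrm bzme qgkym
Hunk 4: at line 9 remove [lhmgm] add [tkxl,svu,mvfyo] -> 17 lines: jwtnp oigv ovrk oxg lafb xqh nfjsq mma hox nudci tkxl svu mvfyo ipmfa aqrm bzme qgkym

Answer: jwtnp
oigv
ovrk
oxg
lafb
xqh
nfjsq
mma
hox
nudci
tkxl
svu
mvfyo
ipmfa
aqrm
bzme
qgkym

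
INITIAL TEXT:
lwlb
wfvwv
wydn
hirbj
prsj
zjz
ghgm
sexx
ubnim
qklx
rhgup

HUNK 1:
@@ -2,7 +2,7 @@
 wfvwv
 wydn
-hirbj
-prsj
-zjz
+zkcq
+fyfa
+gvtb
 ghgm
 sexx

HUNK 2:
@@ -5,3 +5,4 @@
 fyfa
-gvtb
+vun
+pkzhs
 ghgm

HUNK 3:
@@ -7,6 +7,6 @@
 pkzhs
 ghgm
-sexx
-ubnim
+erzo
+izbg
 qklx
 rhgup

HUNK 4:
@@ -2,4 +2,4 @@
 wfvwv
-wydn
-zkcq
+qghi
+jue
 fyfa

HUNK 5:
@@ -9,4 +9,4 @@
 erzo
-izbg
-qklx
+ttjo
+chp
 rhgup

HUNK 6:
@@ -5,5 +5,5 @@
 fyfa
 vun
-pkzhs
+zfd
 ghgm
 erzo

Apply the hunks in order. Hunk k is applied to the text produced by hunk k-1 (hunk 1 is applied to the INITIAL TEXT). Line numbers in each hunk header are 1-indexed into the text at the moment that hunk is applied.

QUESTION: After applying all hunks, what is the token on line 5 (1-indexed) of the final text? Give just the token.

Hunk 1: at line 2 remove [hirbj,prsj,zjz] add [zkcq,fyfa,gvtb] -> 11 lines: lwlb wfvwv wydn zkcq fyfa gvtb ghgm sexx ubnim qklx rhgup
Hunk 2: at line 5 remove [gvtb] add [vun,pkzhs] -> 12 lines: lwlb wfvwv wydn zkcq fyfa vun pkzhs ghgm sexx ubnim qklx rhgup
Hunk 3: at line 7 remove [sexx,ubnim] add [erzo,izbg] -> 12 lines: lwlb wfvwv wydn zkcq fyfa vun pkzhs ghgm erzo izbg qklx rhgup
Hunk 4: at line 2 remove [wydn,zkcq] add [qghi,jue] -> 12 lines: lwlb wfvwv qghi jue fyfa vun pkzhs ghgm erzo izbg qklx rhgup
Hunk 5: at line 9 remove [izbg,qklx] add [ttjo,chp] -> 12 lines: lwlb wfvwv qghi jue fyfa vun pkzhs ghgm erzo ttjo chp rhgup
Hunk 6: at line 5 remove [pkzhs] add [zfd] -> 12 lines: lwlb wfvwv qghi jue fyfa vun zfd ghgm erzo ttjo chp rhgup
Final line 5: fyfa

Answer: fyfa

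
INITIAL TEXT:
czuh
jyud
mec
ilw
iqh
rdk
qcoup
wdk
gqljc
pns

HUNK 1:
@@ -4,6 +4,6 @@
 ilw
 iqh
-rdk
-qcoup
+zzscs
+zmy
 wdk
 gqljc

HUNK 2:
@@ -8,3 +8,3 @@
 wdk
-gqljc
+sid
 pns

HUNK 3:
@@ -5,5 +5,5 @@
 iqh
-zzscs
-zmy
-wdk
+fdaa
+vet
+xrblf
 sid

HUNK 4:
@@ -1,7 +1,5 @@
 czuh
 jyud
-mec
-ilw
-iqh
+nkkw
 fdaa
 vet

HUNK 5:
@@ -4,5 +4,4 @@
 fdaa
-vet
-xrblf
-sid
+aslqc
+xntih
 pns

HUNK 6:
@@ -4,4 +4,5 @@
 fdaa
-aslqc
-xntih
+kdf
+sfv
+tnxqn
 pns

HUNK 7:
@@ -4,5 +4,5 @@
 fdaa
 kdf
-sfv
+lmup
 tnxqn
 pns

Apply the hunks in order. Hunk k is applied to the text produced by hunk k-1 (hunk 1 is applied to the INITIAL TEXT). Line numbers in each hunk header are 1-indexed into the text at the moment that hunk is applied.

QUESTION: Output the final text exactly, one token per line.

Answer: czuh
jyud
nkkw
fdaa
kdf
lmup
tnxqn
pns

Derivation:
Hunk 1: at line 4 remove [rdk,qcoup] add [zzscs,zmy] -> 10 lines: czuh jyud mec ilw iqh zzscs zmy wdk gqljc pns
Hunk 2: at line 8 remove [gqljc] add [sid] -> 10 lines: czuh jyud mec ilw iqh zzscs zmy wdk sid pns
Hunk 3: at line 5 remove [zzscs,zmy,wdk] add [fdaa,vet,xrblf] -> 10 lines: czuh jyud mec ilw iqh fdaa vet xrblf sid pns
Hunk 4: at line 1 remove [mec,ilw,iqh] add [nkkw] -> 8 lines: czuh jyud nkkw fdaa vet xrblf sid pns
Hunk 5: at line 4 remove [vet,xrblf,sid] add [aslqc,xntih] -> 7 lines: czuh jyud nkkw fdaa aslqc xntih pns
Hunk 6: at line 4 remove [aslqc,xntih] add [kdf,sfv,tnxqn] -> 8 lines: czuh jyud nkkw fdaa kdf sfv tnxqn pns
Hunk 7: at line 4 remove [sfv] add [lmup] -> 8 lines: czuh jyud nkkw fdaa kdf lmup tnxqn pns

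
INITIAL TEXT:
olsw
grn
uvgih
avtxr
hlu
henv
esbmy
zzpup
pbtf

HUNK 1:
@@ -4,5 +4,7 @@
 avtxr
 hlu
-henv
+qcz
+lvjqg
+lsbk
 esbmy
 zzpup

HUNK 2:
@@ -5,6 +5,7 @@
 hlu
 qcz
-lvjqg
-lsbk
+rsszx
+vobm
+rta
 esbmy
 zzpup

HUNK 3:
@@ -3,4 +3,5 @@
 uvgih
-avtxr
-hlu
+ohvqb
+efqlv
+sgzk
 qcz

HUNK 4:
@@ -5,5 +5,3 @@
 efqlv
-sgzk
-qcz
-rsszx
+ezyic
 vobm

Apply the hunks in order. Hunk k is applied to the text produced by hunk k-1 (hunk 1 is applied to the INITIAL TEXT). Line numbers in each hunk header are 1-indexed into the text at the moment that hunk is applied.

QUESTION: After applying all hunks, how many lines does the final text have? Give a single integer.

Answer: 11

Derivation:
Hunk 1: at line 4 remove [henv] add [qcz,lvjqg,lsbk] -> 11 lines: olsw grn uvgih avtxr hlu qcz lvjqg lsbk esbmy zzpup pbtf
Hunk 2: at line 5 remove [lvjqg,lsbk] add [rsszx,vobm,rta] -> 12 lines: olsw grn uvgih avtxr hlu qcz rsszx vobm rta esbmy zzpup pbtf
Hunk 3: at line 3 remove [avtxr,hlu] add [ohvqb,efqlv,sgzk] -> 13 lines: olsw grn uvgih ohvqb efqlv sgzk qcz rsszx vobm rta esbmy zzpup pbtf
Hunk 4: at line 5 remove [sgzk,qcz,rsszx] add [ezyic] -> 11 lines: olsw grn uvgih ohvqb efqlv ezyic vobm rta esbmy zzpup pbtf
Final line count: 11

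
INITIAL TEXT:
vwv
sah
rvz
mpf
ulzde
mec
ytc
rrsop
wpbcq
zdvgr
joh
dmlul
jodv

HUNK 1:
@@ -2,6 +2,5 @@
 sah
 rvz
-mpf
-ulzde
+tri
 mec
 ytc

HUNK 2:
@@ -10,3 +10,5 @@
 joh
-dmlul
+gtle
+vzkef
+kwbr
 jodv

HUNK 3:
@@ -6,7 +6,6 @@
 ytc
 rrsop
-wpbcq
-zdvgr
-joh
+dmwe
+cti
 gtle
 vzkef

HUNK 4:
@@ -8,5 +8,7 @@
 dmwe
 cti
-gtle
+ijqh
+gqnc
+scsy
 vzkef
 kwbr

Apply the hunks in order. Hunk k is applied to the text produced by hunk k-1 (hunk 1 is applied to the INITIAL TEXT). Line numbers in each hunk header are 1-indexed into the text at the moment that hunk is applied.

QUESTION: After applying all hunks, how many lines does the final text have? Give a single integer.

Answer: 15

Derivation:
Hunk 1: at line 2 remove [mpf,ulzde] add [tri] -> 12 lines: vwv sah rvz tri mec ytc rrsop wpbcq zdvgr joh dmlul jodv
Hunk 2: at line 10 remove [dmlul] add [gtle,vzkef,kwbr] -> 14 lines: vwv sah rvz tri mec ytc rrsop wpbcq zdvgr joh gtle vzkef kwbr jodv
Hunk 3: at line 6 remove [wpbcq,zdvgr,joh] add [dmwe,cti] -> 13 lines: vwv sah rvz tri mec ytc rrsop dmwe cti gtle vzkef kwbr jodv
Hunk 4: at line 8 remove [gtle] add [ijqh,gqnc,scsy] -> 15 lines: vwv sah rvz tri mec ytc rrsop dmwe cti ijqh gqnc scsy vzkef kwbr jodv
Final line count: 15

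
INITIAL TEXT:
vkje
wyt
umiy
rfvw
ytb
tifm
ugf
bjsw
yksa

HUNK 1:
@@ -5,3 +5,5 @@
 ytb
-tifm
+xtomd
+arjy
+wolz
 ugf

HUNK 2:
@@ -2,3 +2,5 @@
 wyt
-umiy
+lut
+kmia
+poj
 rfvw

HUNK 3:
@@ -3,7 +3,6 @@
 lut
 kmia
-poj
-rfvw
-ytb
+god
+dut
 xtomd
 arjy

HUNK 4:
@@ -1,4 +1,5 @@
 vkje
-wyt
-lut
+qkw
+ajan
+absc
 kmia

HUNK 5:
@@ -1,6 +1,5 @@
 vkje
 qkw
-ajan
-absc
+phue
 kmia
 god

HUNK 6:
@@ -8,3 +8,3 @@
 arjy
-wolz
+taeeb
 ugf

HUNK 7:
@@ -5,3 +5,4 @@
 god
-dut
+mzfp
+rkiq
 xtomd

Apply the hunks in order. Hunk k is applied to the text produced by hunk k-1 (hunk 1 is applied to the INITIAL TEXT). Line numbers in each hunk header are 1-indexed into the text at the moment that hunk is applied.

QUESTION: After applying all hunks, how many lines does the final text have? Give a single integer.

Answer: 13

Derivation:
Hunk 1: at line 5 remove [tifm] add [xtomd,arjy,wolz] -> 11 lines: vkje wyt umiy rfvw ytb xtomd arjy wolz ugf bjsw yksa
Hunk 2: at line 2 remove [umiy] add [lut,kmia,poj] -> 13 lines: vkje wyt lut kmia poj rfvw ytb xtomd arjy wolz ugf bjsw yksa
Hunk 3: at line 3 remove [poj,rfvw,ytb] add [god,dut] -> 12 lines: vkje wyt lut kmia god dut xtomd arjy wolz ugf bjsw yksa
Hunk 4: at line 1 remove [wyt,lut] add [qkw,ajan,absc] -> 13 lines: vkje qkw ajan absc kmia god dut xtomd arjy wolz ugf bjsw yksa
Hunk 5: at line 1 remove [ajan,absc] add [phue] -> 12 lines: vkje qkw phue kmia god dut xtomd arjy wolz ugf bjsw yksa
Hunk 6: at line 8 remove [wolz] add [taeeb] -> 12 lines: vkje qkw phue kmia god dut xtomd arjy taeeb ugf bjsw yksa
Hunk 7: at line 5 remove [dut] add [mzfp,rkiq] -> 13 lines: vkje qkw phue kmia god mzfp rkiq xtomd arjy taeeb ugf bjsw yksa
Final line count: 13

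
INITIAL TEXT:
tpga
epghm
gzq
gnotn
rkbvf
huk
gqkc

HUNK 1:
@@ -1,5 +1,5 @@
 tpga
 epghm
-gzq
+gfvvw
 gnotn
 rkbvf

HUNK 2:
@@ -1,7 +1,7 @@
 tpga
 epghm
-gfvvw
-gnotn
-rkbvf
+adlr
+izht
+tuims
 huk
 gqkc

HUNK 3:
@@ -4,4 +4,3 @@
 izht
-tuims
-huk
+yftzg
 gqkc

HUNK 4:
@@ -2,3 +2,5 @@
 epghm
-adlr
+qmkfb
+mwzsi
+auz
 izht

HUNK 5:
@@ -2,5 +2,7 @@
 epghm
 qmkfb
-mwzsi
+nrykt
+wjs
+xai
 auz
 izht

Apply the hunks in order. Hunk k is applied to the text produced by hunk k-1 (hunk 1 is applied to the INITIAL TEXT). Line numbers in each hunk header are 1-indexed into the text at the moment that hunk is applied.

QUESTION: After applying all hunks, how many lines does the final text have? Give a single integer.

Answer: 10

Derivation:
Hunk 1: at line 1 remove [gzq] add [gfvvw] -> 7 lines: tpga epghm gfvvw gnotn rkbvf huk gqkc
Hunk 2: at line 1 remove [gfvvw,gnotn,rkbvf] add [adlr,izht,tuims] -> 7 lines: tpga epghm adlr izht tuims huk gqkc
Hunk 3: at line 4 remove [tuims,huk] add [yftzg] -> 6 lines: tpga epghm adlr izht yftzg gqkc
Hunk 4: at line 2 remove [adlr] add [qmkfb,mwzsi,auz] -> 8 lines: tpga epghm qmkfb mwzsi auz izht yftzg gqkc
Hunk 5: at line 2 remove [mwzsi] add [nrykt,wjs,xai] -> 10 lines: tpga epghm qmkfb nrykt wjs xai auz izht yftzg gqkc
Final line count: 10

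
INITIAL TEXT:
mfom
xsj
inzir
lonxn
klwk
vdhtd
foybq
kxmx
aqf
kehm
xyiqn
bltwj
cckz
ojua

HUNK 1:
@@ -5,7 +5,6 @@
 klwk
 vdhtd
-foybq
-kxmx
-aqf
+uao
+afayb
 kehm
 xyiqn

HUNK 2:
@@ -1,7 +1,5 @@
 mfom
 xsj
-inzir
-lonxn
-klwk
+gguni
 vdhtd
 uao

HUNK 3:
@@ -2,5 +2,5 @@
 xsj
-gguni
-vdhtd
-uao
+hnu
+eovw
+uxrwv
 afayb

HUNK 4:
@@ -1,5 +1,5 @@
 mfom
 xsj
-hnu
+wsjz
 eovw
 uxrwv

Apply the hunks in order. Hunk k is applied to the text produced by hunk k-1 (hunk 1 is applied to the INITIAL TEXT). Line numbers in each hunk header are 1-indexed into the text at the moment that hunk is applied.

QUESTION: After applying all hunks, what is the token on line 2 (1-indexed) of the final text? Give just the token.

Answer: xsj

Derivation:
Hunk 1: at line 5 remove [foybq,kxmx,aqf] add [uao,afayb] -> 13 lines: mfom xsj inzir lonxn klwk vdhtd uao afayb kehm xyiqn bltwj cckz ojua
Hunk 2: at line 1 remove [inzir,lonxn,klwk] add [gguni] -> 11 lines: mfom xsj gguni vdhtd uao afayb kehm xyiqn bltwj cckz ojua
Hunk 3: at line 2 remove [gguni,vdhtd,uao] add [hnu,eovw,uxrwv] -> 11 lines: mfom xsj hnu eovw uxrwv afayb kehm xyiqn bltwj cckz ojua
Hunk 4: at line 1 remove [hnu] add [wsjz] -> 11 lines: mfom xsj wsjz eovw uxrwv afayb kehm xyiqn bltwj cckz ojua
Final line 2: xsj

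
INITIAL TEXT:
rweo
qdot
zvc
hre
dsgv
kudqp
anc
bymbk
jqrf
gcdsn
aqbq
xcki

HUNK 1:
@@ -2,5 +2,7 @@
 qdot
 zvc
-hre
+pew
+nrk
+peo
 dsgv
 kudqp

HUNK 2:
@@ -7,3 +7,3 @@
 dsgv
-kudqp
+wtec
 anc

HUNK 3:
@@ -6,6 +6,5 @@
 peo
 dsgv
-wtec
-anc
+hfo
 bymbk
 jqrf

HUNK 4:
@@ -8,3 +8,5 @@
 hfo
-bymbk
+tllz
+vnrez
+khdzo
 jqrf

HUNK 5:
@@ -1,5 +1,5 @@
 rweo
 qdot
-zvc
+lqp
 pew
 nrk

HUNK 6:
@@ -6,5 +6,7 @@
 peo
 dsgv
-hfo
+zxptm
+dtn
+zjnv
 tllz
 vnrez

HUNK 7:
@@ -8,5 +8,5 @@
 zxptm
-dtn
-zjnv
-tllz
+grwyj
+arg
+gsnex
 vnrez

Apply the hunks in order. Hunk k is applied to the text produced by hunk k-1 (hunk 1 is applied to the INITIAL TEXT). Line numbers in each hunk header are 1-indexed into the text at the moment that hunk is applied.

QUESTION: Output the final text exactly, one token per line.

Hunk 1: at line 2 remove [hre] add [pew,nrk,peo] -> 14 lines: rweo qdot zvc pew nrk peo dsgv kudqp anc bymbk jqrf gcdsn aqbq xcki
Hunk 2: at line 7 remove [kudqp] add [wtec] -> 14 lines: rweo qdot zvc pew nrk peo dsgv wtec anc bymbk jqrf gcdsn aqbq xcki
Hunk 3: at line 6 remove [wtec,anc] add [hfo] -> 13 lines: rweo qdot zvc pew nrk peo dsgv hfo bymbk jqrf gcdsn aqbq xcki
Hunk 4: at line 8 remove [bymbk] add [tllz,vnrez,khdzo] -> 15 lines: rweo qdot zvc pew nrk peo dsgv hfo tllz vnrez khdzo jqrf gcdsn aqbq xcki
Hunk 5: at line 1 remove [zvc] add [lqp] -> 15 lines: rweo qdot lqp pew nrk peo dsgv hfo tllz vnrez khdzo jqrf gcdsn aqbq xcki
Hunk 6: at line 6 remove [hfo] add [zxptm,dtn,zjnv] -> 17 lines: rweo qdot lqp pew nrk peo dsgv zxptm dtn zjnv tllz vnrez khdzo jqrf gcdsn aqbq xcki
Hunk 7: at line 8 remove [dtn,zjnv,tllz] add [grwyj,arg,gsnex] -> 17 lines: rweo qdot lqp pew nrk peo dsgv zxptm grwyj arg gsnex vnrez khdzo jqrf gcdsn aqbq xcki

Answer: rweo
qdot
lqp
pew
nrk
peo
dsgv
zxptm
grwyj
arg
gsnex
vnrez
khdzo
jqrf
gcdsn
aqbq
xcki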